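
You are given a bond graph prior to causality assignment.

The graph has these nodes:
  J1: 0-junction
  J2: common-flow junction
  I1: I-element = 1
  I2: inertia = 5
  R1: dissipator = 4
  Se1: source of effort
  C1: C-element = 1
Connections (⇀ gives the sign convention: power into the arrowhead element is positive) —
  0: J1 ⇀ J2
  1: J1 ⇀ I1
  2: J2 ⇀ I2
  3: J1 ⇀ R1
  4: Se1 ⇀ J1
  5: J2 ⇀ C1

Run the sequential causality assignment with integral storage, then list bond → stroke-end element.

bond 0 stroke→J2
bond 1 stroke→I1
bond 2 stroke→I2
bond 3 stroke→R1
bond 4 stroke→J1
bond 5 stroke→J2

b4 →J1  (Se1 (Se) sets effort on bond)
b0 →J2  (J1 effort already set via bond 4)
b1 →I1  (0-jn J1 has e-setter on 4)
b3 →R1  (common-e at J1 fixed by 4)
b2 →I2  (I2: I, integral causality)
b5 →J2  (J2: bond 2 brought flow, rest push out)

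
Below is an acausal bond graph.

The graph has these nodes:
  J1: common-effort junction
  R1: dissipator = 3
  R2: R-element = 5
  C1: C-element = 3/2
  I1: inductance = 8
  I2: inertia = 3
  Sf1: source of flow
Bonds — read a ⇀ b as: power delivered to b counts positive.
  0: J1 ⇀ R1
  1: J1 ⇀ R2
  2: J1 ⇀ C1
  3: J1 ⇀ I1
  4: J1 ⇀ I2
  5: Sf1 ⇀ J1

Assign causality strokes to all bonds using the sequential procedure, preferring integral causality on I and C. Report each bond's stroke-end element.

b0 stroke at R1
b1 stroke at R2
b2 stroke at J1
b3 stroke at I1
b4 stroke at I2
b5 stroke at Sf1

#5 |Sf1  (Sf1 fixes flow; stroke at Sf1)
#2 |J1  (C1: C, integral causality)
#0 |R1  (common-e at J1 fixed by 2)
#1 |R2  (0-jn J1 has e-setter on 2)
#3 |I1  (common-e at J1 fixed by 2)
#4 |I2  (J1 effort already set via bond 2)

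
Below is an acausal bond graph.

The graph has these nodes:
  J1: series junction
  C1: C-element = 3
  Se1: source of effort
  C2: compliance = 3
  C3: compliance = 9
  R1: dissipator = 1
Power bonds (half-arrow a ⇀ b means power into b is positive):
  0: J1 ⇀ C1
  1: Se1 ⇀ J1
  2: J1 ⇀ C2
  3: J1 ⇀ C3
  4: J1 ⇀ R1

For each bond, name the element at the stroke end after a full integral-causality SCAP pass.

b1 stroke→J1  (Se1: effort source, stroke at far end)
b0 stroke→J1  (C1 outputs effort q/C1)
b2 stroke→J1  (C2 outputs effort q/C2)
b3 stroke→J1  (prefer integral on C3)
b4 stroke→R1  (J1 needs exactly one f-in)

b0 stroke at J1
b1 stroke at J1
b2 stroke at J1
b3 stroke at J1
b4 stroke at R1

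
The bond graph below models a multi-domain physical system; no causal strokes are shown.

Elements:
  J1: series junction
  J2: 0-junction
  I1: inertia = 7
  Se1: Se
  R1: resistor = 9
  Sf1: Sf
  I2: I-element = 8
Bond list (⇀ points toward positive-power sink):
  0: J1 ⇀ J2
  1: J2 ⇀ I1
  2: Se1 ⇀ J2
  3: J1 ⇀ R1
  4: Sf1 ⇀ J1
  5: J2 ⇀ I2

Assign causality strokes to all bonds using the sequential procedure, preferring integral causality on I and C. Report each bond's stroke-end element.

b0 →J1
b1 →I1
b2 →J2
b3 →J1
b4 →Sf1
b5 →I2

b2 stroke→J2  (Se1 fixes effort; stroke away)
b4 stroke→Sf1  (Sf1 (Sf) sets flow on bond)
b0 stroke→J1  (J1 flow already set via bond 4)
b3 stroke→J1  (J1 flow already set via bond 4)
b1 stroke→I1  (common-e at J2 fixed by 2)
b5 stroke→I2  (0-jn J2 has e-setter on 2)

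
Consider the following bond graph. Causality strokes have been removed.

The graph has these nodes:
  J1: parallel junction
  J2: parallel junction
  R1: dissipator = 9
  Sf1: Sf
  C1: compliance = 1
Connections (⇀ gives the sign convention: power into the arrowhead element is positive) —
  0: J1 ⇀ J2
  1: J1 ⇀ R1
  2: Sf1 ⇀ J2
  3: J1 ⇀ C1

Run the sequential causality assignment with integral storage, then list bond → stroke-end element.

#0 stroke at J2
#1 stroke at R1
#2 stroke at Sf1
#3 stroke at J1

bond 2 →Sf1  (source Sf1 imposes f)
bond 0 →J2  (J2 needs exactly one e-in)
bond 3 →J1  (C1 integral (e out))
bond 1 →R1  (J1 effort already set via bond 3)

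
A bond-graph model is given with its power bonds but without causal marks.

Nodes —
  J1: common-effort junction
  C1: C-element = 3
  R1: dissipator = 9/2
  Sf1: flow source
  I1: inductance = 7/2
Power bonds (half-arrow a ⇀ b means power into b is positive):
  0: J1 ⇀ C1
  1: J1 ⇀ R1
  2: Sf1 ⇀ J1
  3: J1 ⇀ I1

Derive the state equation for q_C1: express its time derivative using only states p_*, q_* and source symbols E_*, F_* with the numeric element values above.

β2 |Sf1  (Sf1 (Sf) sets flow on bond)
β0 |J1  (prefer integral on C1)
β1 |R1  (J1 effort already set via bond 0)
β3 |I1  (common-e at J1 fixed by 0)

dq_C1/dt = F_Sf1 - 2*p_I1/7 - 2*q_C1/27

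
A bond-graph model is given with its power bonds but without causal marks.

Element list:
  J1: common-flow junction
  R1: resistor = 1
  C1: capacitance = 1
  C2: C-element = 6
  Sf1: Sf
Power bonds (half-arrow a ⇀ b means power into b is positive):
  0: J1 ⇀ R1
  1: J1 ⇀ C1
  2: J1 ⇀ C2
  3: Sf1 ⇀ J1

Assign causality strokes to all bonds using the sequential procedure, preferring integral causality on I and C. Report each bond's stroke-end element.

bond 3 stroke→Sf1  (source Sf1 imposes f)
bond 0 stroke→J1  (J1: bond 3 brought flow, rest push out)
bond 1 stroke→J1  (common-f at J1 fixed by 3)
bond 2 stroke→J1  (J1 flow already set via bond 3)

b0 stroke→J1
b1 stroke→J1
b2 stroke→J1
b3 stroke→Sf1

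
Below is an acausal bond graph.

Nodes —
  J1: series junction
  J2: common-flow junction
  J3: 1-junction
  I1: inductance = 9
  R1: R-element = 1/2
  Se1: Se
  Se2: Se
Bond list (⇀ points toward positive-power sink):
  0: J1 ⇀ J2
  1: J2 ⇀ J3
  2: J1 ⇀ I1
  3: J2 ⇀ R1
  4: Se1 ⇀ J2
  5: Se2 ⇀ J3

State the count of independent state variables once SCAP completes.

#4 |J2  (Se1 fixes effort; stroke away)
#5 |J3  (Se2 fixes effort; stroke away)
#1 |J2  (J3 needs exactly one f-in)
#2 |I1  (I1: I, integral causality)
#0 |J1  (common-f at J1 fixed by 2)
#3 |J2  (J2 flow already set via bond 0)

1  (I1 all integral)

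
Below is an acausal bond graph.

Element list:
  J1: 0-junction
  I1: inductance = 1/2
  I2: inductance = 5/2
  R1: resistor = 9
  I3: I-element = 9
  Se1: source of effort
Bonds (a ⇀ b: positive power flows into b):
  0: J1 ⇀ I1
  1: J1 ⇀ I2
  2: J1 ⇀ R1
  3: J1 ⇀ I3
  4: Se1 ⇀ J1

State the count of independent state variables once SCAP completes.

b4 |J1  (Se1 fixes effort; stroke away)
b0 |I1  (0-jn J1 has e-setter on 4)
b1 |I2  (0-jn J1 has e-setter on 4)
b2 |R1  (common-e at J1 fixed by 4)
b3 |I3  (J1 effort already set via bond 4)

3  (I1, I2, I3 all integral)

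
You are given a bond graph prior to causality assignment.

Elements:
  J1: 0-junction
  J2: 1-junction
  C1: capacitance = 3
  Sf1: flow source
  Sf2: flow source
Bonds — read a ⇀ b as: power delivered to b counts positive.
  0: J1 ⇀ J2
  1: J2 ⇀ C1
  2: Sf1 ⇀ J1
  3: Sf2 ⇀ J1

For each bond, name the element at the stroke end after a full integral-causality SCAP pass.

b2 stroke at Sf1  (Sf1 fixes flow; stroke at Sf1)
b3 stroke at Sf2  (source Sf2 imposes f)
b0 stroke at J1  (J1: last free bond brings effort in)
b1 stroke at J2  (common-f at J2 fixed by 0)

bond 0 |J1
bond 1 |J2
bond 2 |Sf1
bond 3 |Sf2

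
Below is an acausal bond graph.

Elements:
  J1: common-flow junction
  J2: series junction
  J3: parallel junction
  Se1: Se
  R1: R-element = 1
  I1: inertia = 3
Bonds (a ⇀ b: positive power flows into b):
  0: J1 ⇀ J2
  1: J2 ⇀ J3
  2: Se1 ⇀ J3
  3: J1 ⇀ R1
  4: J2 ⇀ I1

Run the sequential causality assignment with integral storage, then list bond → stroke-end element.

#2 →J3  (Se1 fixes effort; stroke away)
#1 →J2  (0-jn J3 has e-setter on 2)
#4 →I1  (I1: I, integral causality)
#0 →J2  (J2: bond 4 brought flow, rest push out)
#3 →J1  (J1 flow already set via bond 0)

β0 →J2
β1 →J2
β2 →J3
β3 →J1
β4 →I1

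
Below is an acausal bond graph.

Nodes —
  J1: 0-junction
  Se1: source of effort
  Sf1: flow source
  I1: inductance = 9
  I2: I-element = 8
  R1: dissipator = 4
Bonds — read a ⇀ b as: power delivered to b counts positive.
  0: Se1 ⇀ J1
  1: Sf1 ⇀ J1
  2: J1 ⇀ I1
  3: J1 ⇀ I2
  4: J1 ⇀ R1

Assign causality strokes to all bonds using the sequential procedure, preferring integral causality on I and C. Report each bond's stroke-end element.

#0 stroke→J1  (Se1 (Se) sets effort on bond)
#1 stroke→Sf1  (Sf1: flow source, stroke at near end)
#2 stroke→I1  (common-e at J1 fixed by 0)
#3 stroke→I2  (J1: bond 0 brought effort, rest push out)
#4 stroke→R1  (J1 effort already set via bond 0)

bond 0 |J1
bond 1 |Sf1
bond 2 |I1
bond 3 |I2
bond 4 |R1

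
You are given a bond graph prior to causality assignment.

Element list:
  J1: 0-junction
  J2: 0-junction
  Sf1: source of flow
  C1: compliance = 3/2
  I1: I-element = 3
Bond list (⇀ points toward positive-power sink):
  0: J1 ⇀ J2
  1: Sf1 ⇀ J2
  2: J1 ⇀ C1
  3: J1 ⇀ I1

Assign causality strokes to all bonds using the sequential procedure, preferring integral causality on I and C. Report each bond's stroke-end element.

β1 stroke→Sf1  (source Sf1 imposes f)
β0 stroke→J2  (closing 0-jn rule on J2)
β2 stroke→J1  (C1: C, integral causality)
β3 stroke→I1  (common-e at J1 fixed by 2)

bond 0 |J2
bond 1 |Sf1
bond 2 |J1
bond 3 |I1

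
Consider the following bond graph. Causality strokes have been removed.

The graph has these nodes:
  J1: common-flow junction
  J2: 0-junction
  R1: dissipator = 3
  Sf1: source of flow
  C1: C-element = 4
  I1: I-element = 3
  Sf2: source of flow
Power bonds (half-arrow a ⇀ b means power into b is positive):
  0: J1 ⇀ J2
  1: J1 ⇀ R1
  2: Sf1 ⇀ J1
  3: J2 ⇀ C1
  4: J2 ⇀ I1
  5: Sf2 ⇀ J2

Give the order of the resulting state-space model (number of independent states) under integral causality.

2  (C1, I1 all integral)

bond 2 →Sf1  (Sf1 fixes flow; stroke at Sf1)
bond 5 →Sf2  (Sf2 (Sf) sets flow on bond)
bond 0 →J1  (J1 flow already set via bond 2)
bond 1 →J1  (J1: bond 2 brought flow, rest push out)
bond 3 →J2  (C1 outputs effort q/C1)
bond 4 →I1  (common-e at J2 fixed by 3)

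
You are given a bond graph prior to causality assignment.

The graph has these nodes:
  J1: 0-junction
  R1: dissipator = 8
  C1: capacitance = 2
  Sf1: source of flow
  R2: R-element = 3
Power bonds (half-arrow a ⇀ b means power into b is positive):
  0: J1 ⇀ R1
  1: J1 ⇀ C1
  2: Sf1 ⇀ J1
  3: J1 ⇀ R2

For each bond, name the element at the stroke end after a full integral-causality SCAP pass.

#2 stroke at Sf1  (source Sf1 imposes f)
#1 stroke at J1  (C1: C, integral causality)
#0 stroke at R1  (0-jn J1 has e-setter on 1)
#3 stroke at R2  (0-jn J1 has e-setter on 1)

#0 →R1
#1 →J1
#2 →Sf1
#3 →R2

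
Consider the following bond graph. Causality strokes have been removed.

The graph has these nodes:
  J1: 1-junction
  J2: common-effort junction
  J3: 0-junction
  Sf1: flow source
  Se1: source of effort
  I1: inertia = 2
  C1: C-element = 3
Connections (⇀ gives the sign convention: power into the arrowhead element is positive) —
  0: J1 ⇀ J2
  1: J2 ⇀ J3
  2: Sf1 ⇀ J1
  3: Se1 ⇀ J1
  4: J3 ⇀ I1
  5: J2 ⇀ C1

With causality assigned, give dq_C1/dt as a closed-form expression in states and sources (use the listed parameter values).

β2 →Sf1  (Sf1: flow source, stroke at near end)
β3 →J1  (Se1 (Se) sets effort on bond)
β0 →J1  (common-f at J1 fixed by 2)
β4 →I1  (I1 outputs flow p/I1)
β1 →J3  (J3: last free bond brings effort in)
β5 →J2  (J2: last free bond brings effort in)

dq_C1/dt = F_Sf1 - p_I1/2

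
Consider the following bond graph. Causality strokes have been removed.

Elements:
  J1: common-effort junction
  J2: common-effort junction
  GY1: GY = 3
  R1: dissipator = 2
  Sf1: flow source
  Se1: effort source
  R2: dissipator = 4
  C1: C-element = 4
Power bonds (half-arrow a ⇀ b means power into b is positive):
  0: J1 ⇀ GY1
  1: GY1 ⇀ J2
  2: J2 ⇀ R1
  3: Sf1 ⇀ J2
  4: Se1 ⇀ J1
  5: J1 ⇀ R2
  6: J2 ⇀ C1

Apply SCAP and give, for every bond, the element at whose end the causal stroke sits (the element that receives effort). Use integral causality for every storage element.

β3 →Sf1  (source Sf1 imposes f)
β4 →J1  (Se1: effort source, stroke at far end)
β0 →GY1  (J1: bond 4 brought effort, rest push out)
β5 →R2  (J1 effort already set via bond 4)
β1 →GY1  (GY1 both-in/both-out from 0)
β6 →J2  (C1 integral (e out))
β2 →R1  (common-e at J2 fixed by 6)

#0 →GY1
#1 →GY1
#2 →R1
#3 →Sf1
#4 →J1
#5 →R2
#6 →J2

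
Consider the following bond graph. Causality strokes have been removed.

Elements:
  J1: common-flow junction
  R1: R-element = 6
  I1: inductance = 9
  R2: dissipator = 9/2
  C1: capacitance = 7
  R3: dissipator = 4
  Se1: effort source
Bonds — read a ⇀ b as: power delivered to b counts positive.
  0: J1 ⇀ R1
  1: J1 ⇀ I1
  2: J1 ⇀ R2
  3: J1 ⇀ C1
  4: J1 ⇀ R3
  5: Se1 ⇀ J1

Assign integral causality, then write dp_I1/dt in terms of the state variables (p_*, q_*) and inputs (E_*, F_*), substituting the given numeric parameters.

b5 stroke at J1  (Se1: effort source, stroke at far end)
b1 stroke at I1  (prefer integral on I1)
b0 stroke at J1  (common-f at J1 fixed by 1)
b2 stroke at J1  (J1 flow already set via bond 1)
b3 stroke at J1  (J1: bond 1 brought flow, rest push out)
b4 stroke at J1  (J1 flow already set via bond 1)

dp_I1/dt = E_Se1 - 29*p_I1/18 - q_C1/7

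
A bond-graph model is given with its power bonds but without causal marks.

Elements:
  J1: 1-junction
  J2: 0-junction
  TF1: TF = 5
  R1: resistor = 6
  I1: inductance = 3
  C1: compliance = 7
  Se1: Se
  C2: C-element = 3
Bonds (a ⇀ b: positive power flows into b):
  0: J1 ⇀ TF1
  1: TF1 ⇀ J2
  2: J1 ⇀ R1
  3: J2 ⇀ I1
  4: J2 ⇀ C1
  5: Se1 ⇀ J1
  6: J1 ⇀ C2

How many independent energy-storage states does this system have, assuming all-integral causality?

3  (C1, C2, I1 all integral)

b5 stroke at J1  (Se1: effort source, stroke at far end)
b3 stroke at I1  (prefer integral on I1)
b4 stroke at J2  (prefer integral on C1)
b1 stroke at TF1  (common-e at J2 fixed by 4)
b0 stroke at J1  (TF1: transformer flips bond 1)
b6 stroke at J1  (prefer integral on C2)
b2 stroke at R1  (J1 needs exactly one f-in)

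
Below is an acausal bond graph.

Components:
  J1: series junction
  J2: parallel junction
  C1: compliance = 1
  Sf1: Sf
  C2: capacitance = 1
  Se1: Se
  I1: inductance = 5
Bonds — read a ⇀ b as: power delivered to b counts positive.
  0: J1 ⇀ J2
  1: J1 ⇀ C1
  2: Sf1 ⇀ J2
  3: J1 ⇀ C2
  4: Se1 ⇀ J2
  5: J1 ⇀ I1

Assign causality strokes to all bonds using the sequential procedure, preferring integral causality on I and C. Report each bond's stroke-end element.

#0 stroke at J1
#1 stroke at J1
#2 stroke at Sf1
#3 stroke at J1
#4 stroke at J2
#5 stroke at I1

β2 |Sf1  (Sf1 fixes flow; stroke at Sf1)
β4 |J2  (source Se1 imposes e)
β0 |J1  (common-e at J2 fixed by 4)
β1 |J1  (C1: C, integral causality)
β3 |J1  (C2: C, integral causality)
β5 |I1  (closing 1-jn rule on J1)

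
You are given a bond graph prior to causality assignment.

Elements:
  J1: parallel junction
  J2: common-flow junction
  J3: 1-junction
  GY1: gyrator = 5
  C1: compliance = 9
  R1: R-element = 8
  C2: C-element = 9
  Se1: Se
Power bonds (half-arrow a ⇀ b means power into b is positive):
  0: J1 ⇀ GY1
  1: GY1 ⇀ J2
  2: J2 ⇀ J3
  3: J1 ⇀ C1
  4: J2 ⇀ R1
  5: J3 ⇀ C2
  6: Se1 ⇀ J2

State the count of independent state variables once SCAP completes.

bond 6 stroke at J2  (Se1: effort source, stroke at far end)
bond 3 stroke at J1  (C1 outputs effort q/C1)
bond 0 stroke at GY1  (common-e at J1 fixed by 3)
bond 1 stroke at GY1  (GY GY1: same side as bond 0)
bond 2 stroke at J2  (J2 flow already set via bond 1)
bond 4 stroke at J2  (1-jn J2 has f-setter on 1)
bond 5 stroke at J3  (common-f at J3 fixed by 2)

2  (C1, C2 all integral)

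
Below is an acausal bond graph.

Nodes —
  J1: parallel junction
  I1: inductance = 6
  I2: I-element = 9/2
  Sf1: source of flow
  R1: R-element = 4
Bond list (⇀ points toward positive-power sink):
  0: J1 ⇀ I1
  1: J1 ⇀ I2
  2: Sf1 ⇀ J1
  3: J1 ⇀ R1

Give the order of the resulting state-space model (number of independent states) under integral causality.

#2 →Sf1  (Sf1 (Sf) sets flow on bond)
#0 →I1  (I1 integral (f out))
#1 →I2  (I2 outputs flow p/I2)
#3 →J1  (closing 0-jn rule on J1)

2  (I1, I2 all integral)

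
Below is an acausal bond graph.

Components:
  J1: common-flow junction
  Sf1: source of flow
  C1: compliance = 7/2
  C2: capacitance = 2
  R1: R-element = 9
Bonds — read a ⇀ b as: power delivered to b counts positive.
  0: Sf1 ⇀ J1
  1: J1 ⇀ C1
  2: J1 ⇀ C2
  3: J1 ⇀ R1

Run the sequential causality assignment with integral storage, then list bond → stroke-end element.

β0 stroke at Sf1
β1 stroke at J1
β2 stroke at J1
β3 stroke at J1

β0 |Sf1  (Sf1: flow source, stroke at near end)
β1 |J1  (1-jn J1 has f-setter on 0)
β2 |J1  (J1: bond 0 brought flow, rest push out)
β3 |J1  (1-jn J1 has f-setter on 0)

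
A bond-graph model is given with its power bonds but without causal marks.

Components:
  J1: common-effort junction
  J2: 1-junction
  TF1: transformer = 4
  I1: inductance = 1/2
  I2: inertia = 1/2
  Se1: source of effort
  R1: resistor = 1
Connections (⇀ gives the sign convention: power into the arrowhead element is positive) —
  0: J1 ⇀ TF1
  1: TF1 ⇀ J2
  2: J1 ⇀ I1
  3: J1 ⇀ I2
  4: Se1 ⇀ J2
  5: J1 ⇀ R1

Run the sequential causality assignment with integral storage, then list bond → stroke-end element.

β0 |J1
β1 |TF1
β2 |I1
β3 |I2
β4 |J2
β5 |R1

bond 4 |J2  (Se1: effort source, stroke at far end)
bond 1 |TF1  (J2: last free bond brings flow in)
bond 0 |J1  (TF1 one-in-one-out from 1)
bond 2 |I1  (J1 effort already set via bond 0)
bond 3 |I2  (common-e at J1 fixed by 0)
bond 5 |R1  (common-e at J1 fixed by 0)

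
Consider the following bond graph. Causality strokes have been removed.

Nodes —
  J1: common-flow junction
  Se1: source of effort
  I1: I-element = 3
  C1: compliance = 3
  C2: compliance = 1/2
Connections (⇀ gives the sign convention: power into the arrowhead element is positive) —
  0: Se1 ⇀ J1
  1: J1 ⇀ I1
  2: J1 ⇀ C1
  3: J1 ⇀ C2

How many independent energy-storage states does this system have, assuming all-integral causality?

#0 →J1  (Se1 fixes effort; stroke away)
#1 →I1  (I1: I, integral causality)
#2 →J1  (J1 flow already set via bond 1)
#3 →J1  (J1 flow already set via bond 1)

3  (C1, C2, I1 all integral)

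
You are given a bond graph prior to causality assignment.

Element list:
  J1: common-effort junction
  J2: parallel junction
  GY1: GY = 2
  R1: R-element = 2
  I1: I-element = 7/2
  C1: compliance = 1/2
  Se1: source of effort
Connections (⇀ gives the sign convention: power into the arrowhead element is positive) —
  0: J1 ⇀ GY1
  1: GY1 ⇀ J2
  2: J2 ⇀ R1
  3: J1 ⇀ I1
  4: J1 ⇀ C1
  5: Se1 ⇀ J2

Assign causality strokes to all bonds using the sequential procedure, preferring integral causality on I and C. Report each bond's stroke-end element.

#0 →GY1
#1 →GY1
#2 →R1
#3 →I1
#4 →J1
#5 →J2

bond 5 |J2  (Se1: effort source, stroke at far end)
bond 1 |GY1  (J2 effort already set via bond 5)
bond 2 |R1  (J2: bond 5 brought effort, rest push out)
bond 0 |GY1  (GY GY1: same side as bond 1)
bond 3 |I1  (I1 integral (f out))
bond 4 |J1  (J1 needs exactly one e-in)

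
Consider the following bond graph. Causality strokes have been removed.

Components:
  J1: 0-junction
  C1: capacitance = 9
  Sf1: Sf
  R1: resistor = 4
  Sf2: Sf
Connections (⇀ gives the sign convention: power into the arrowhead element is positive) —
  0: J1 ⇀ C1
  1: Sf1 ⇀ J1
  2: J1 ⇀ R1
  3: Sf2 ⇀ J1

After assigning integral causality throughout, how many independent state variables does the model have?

bond 1 stroke at Sf1  (Sf1: flow source, stroke at near end)
bond 3 stroke at Sf2  (Sf2 (Sf) sets flow on bond)
bond 0 stroke at J1  (C1: C, integral causality)
bond 2 stroke at R1  (0-jn J1 has e-setter on 0)

1  (C1 all integral)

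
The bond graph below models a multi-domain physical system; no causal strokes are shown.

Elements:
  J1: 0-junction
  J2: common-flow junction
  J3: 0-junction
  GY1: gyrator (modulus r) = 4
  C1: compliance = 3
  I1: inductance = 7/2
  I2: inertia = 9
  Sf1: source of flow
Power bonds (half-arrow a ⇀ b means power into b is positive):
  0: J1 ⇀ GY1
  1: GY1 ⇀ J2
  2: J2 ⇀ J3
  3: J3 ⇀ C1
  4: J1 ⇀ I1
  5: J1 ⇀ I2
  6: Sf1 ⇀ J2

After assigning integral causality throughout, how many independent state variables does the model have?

b6 →Sf1  (Sf1 (Sf) sets flow on bond)
b1 →J2  (J2 flow already set via bond 6)
b2 →J2  (J2: bond 6 brought flow, rest push out)
b3 →J3  (closing 0-jn rule on J3)
b0 →J1  (through GY1, causality inverts; strokes same side of GY1)
b4 →I1  (common-e at J1 fixed by 0)
b5 →I2  (J1 effort already set via bond 0)

3  (C1, I1, I2 all integral)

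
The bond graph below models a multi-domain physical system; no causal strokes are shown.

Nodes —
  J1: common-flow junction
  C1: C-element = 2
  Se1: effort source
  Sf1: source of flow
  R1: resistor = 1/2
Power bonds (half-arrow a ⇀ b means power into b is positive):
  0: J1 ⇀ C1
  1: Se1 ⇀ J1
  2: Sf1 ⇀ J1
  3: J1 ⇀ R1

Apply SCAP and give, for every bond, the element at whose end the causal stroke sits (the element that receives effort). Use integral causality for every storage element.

b1 |J1  (Se1: effort source, stroke at far end)
b2 |Sf1  (Sf1 fixes flow; stroke at Sf1)
b0 |J1  (J1 flow already set via bond 2)
b3 |J1  (J1: bond 2 brought flow, rest push out)

#0 |J1
#1 |J1
#2 |Sf1
#3 |J1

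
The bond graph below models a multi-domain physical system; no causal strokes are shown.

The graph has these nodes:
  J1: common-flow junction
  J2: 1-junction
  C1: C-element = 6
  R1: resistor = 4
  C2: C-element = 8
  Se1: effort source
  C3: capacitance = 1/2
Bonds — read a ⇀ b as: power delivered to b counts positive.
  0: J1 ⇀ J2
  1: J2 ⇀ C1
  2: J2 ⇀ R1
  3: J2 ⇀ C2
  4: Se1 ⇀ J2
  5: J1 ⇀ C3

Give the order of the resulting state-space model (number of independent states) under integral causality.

b4 stroke at J2  (Se1: effort source, stroke at far end)
b1 stroke at J2  (C1 outputs effort q/C1)
b3 stroke at J2  (C2: C, integral causality)
b5 stroke at J1  (prefer integral on C3)
b0 stroke at J2  (only one flow-in slot at J1)
b2 stroke at R1  (J2: last free bond brings flow in)

3  (C1, C2, C3 all integral)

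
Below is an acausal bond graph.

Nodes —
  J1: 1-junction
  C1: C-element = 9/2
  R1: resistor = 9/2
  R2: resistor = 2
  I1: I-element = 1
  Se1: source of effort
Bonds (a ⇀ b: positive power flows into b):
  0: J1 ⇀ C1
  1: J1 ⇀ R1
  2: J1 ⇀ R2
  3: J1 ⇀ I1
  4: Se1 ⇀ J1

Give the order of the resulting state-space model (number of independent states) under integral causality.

2  (C1, I1 all integral)

b4 →J1  (source Se1 imposes e)
b0 →J1  (C1 outputs effort q/C1)
b3 →I1  (I1: I, integral causality)
b1 →J1  (1-jn J1 has f-setter on 3)
b2 →J1  (common-f at J1 fixed by 3)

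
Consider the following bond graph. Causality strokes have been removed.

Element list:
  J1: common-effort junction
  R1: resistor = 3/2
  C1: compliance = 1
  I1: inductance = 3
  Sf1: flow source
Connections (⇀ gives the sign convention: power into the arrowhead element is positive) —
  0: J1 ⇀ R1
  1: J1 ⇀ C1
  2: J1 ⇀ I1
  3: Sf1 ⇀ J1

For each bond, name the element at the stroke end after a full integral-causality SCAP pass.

#3 stroke at Sf1  (source Sf1 imposes f)
#1 stroke at J1  (C1 outputs effort q/C1)
#0 stroke at R1  (J1 effort already set via bond 1)
#2 stroke at I1  (J1 effort already set via bond 1)

b0 stroke at R1
b1 stroke at J1
b2 stroke at I1
b3 stroke at Sf1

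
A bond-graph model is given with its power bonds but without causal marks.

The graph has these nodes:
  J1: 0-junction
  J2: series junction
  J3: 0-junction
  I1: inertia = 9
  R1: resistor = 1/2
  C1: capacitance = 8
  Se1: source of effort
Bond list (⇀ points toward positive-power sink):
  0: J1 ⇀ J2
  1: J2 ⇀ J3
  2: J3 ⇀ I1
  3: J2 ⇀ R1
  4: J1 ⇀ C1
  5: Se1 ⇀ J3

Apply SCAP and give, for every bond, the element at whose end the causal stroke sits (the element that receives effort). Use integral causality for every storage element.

b0 |J2
b1 |J2
b2 |I1
b3 |R1
b4 |J1
b5 |J3

#5 →J3  (Se1 fixes effort; stroke away)
#1 →J2  (0-jn J3 has e-setter on 5)
#2 →I1  (J3: bond 5 brought effort, rest push out)
#4 →J1  (prefer integral on C1)
#0 →J2  (J1 effort already set via bond 4)
#3 →R1  (only one flow-in slot at J2)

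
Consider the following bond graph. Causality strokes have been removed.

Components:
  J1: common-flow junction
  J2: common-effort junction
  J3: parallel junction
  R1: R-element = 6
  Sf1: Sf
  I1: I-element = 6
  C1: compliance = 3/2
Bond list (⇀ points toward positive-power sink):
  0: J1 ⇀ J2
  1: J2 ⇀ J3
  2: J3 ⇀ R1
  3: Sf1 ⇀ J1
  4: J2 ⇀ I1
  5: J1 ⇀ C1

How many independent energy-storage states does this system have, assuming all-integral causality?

2  (C1, I1 all integral)

β3 stroke→Sf1  (Sf1 (Sf) sets flow on bond)
β0 stroke→J1  (1-jn J1 has f-setter on 3)
β5 stroke→J1  (1-jn J1 has f-setter on 3)
β4 stroke→I1  (I1 outputs flow p/I1)
β1 stroke→J2  (closing 0-jn rule on J2)
β2 stroke→J3  (J3 needs exactly one e-in)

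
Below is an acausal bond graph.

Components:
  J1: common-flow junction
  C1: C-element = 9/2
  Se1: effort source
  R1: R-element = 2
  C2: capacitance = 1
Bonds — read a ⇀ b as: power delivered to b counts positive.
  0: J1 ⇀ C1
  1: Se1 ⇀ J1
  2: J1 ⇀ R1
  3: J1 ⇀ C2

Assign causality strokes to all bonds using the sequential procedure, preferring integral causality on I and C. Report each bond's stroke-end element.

β0 stroke→J1
β1 stroke→J1
β2 stroke→R1
β3 stroke→J1

b1 stroke at J1  (source Se1 imposes e)
b0 stroke at J1  (C1 outputs effort q/C1)
b3 stroke at J1  (C2: C, integral causality)
b2 stroke at R1  (J1: last free bond brings flow in)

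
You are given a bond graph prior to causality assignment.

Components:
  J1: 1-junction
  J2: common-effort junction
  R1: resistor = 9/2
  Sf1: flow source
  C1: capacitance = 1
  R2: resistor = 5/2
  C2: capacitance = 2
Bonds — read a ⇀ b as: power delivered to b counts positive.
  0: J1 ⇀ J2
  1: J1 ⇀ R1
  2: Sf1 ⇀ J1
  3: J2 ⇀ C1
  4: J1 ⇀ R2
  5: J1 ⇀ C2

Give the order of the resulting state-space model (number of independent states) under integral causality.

b2 stroke at Sf1  (Sf1 fixes flow; stroke at Sf1)
b0 stroke at J1  (common-f at J1 fixed by 2)
b1 stroke at J1  (common-f at J1 fixed by 2)
b4 stroke at J1  (J1: bond 2 brought flow, rest push out)
b5 stroke at J1  (1-jn J1 has f-setter on 2)
b3 stroke at J2  (closing 0-jn rule on J2)

2  (C1, C2 all integral)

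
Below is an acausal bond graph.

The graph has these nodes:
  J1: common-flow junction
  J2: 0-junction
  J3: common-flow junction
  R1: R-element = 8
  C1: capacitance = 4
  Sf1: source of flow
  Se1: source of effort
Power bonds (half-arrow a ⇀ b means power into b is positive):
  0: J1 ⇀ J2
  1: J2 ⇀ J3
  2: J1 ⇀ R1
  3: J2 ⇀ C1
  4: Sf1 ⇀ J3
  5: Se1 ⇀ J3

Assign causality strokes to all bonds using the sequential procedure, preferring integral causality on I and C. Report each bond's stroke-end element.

β4 |Sf1  (Sf1: flow source, stroke at near end)
β5 |J3  (Se1: effort source, stroke at far end)
β1 |J3  (J3 flow already set via bond 4)
β3 |J2  (prefer integral on C1)
β0 |J1  (common-e at J2 fixed by 3)
β2 |R1  (J1: last free bond brings flow in)

β0 stroke→J1
β1 stroke→J3
β2 stroke→R1
β3 stroke→J2
β4 stroke→Sf1
β5 stroke→J3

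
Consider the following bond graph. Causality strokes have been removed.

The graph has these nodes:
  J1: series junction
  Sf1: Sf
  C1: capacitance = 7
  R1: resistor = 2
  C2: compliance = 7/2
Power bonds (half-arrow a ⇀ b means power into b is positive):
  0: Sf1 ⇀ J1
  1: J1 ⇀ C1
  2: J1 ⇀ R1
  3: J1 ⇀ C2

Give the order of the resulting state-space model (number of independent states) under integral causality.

b0 |Sf1  (Sf1 (Sf) sets flow on bond)
b1 |J1  (J1: bond 0 brought flow, rest push out)
b2 |J1  (1-jn J1 has f-setter on 0)
b3 |J1  (1-jn J1 has f-setter on 0)

2  (C1, C2 all integral)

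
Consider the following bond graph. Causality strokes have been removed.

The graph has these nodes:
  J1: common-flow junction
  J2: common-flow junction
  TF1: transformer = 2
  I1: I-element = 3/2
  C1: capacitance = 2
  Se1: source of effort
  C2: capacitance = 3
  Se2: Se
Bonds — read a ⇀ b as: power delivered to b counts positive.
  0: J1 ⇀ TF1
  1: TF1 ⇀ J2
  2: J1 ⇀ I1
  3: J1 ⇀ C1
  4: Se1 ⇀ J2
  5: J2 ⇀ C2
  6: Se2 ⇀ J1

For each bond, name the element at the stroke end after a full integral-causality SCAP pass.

b0 stroke at J1
b1 stroke at TF1
b2 stroke at I1
b3 stroke at J1
b4 stroke at J2
b5 stroke at J2
b6 stroke at J1

#4 |J2  (source Se1 imposes e)
#6 |J1  (source Se2 imposes e)
#2 |I1  (I1: I, integral causality)
#0 |J1  (common-f at J1 fixed by 2)
#3 |J1  (J1 flow already set via bond 2)
#1 |TF1  (TF1 one-in-one-out from 0)
#5 |J2  (1-jn J2 has f-setter on 1)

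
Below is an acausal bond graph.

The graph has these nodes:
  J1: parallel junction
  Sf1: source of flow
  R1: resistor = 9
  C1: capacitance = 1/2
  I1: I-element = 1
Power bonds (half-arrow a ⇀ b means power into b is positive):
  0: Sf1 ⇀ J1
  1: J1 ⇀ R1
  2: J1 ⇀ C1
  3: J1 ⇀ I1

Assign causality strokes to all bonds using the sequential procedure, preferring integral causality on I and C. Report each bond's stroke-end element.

#0 |Sf1  (Sf1 fixes flow; stroke at Sf1)
#2 |J1  (C1 outputs effort q/C1)
#1 |R1  (J1 effort already set via bond 2)
#3 |I1  (common-e at J1 fixed by 2)

β0 →Sf1
β1 →R1
β2 →J1
β3 →I1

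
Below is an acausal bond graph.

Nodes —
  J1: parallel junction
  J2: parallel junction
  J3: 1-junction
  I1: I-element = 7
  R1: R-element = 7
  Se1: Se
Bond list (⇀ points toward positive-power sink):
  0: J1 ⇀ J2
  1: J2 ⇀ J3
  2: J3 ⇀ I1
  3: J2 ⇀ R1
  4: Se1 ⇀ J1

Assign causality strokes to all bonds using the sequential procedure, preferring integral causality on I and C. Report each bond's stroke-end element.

bond 0 →J2
bond 1 →J3
bond 2 →I1
bond 3 →R1
bond 4 →J1

#4 →J1  (Se1 (Se) sets effort on bond)
#0 →J2  (J1: bond 4 brought effort, rest push out)
#1 →J3  (0-jn J2 has e-setter on 0)
#3 →R1  (J2 effort already set via bond 0)
#2 →I1  (closing 1-jn rule on J3)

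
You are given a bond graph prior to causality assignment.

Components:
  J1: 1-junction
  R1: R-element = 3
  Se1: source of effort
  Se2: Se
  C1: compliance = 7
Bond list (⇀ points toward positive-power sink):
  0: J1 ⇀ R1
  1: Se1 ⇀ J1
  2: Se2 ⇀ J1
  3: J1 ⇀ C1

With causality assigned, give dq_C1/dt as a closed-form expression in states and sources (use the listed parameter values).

b1 stroke→J1  (Se1 fixes effort; stroke away)
b2 stroke→J1  (source Se2 imposes e)
b3 stroke→J1  (C1 outputs effort q/C1)
b0 stroke→R1  (closing 1-jn rule on J1)

dq_C1/dt = E_Se1/3 + E_Se2/3 - q_C1/21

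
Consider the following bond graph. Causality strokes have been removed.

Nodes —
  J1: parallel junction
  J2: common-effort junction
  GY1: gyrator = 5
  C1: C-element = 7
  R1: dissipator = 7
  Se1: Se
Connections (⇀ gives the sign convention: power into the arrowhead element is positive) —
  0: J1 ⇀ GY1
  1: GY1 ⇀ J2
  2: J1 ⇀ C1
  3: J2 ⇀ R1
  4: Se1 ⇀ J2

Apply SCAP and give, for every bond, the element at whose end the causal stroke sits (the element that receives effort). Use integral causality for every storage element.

#4 stroke→J2  (Se1 (Se) sets effort on bond)
#1 stroke→GY1  (J2 effort already set via bond 4)
#3 stroke→R1  (J2: bond 4 brought effort, rest push out)
#0 stroke→GY1  (GY1 both-in/both-out from 1)
#2 stroke→J1  (closing 0-jn rule on J1)

#0 stroke→GY1
#1 stroke→GY1
#2 stroke→J1
#3 stroke→R1
#4 stroke→J2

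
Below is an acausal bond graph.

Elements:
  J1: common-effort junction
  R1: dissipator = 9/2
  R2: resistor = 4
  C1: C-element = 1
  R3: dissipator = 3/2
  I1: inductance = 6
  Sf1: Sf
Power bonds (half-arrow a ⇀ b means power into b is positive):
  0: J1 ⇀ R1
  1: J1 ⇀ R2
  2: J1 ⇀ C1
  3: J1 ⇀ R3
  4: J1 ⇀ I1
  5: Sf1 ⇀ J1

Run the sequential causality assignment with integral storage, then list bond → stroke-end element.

β0 stroke at R1
β1 stroke at R2
β2 stroke at J1
β3 stroke at R3
β4 stroke at I1
β5 stroke at Sf1

#5 →Sf1  (source Sf1 imposes f)
#2 →J1  (C1 integral (e out))
#0 →R1  (J1: bond 2 brought effort, rest push out)
#1 →R2  (common-e at J1 fixed by 2)
#3 →R3  (J1: bond 2 brought effort, rest push out)
#4 →I1  (J1: bond 2 brought effort, rest push out)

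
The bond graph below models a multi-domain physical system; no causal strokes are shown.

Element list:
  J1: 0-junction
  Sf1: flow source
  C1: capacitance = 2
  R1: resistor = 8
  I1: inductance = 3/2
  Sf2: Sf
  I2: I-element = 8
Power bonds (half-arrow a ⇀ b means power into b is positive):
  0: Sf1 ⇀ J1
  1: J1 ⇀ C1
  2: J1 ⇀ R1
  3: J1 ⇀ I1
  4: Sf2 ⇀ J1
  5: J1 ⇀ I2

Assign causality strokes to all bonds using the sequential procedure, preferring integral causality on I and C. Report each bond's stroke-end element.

β0 stroke→Sf1  (Sf1: flow source, stroke at near end)
β4 stroke→Sf2  (Sf2 (Sf) sets flow on bond)
β1 stroke→J1  (C1 integral (e out))
β2 stroke→R1  (J1 effort already set via bond 1)
β3 stroke→I1  (J1: bond 1 brought effort, rest push out)
β5 stroke→I2  (0-jn J1 has e-setter on 1)

#0 stroke→Sf1
#1 stroke→J1
#2 stroke→R1
#3 stroke→I1
#4 stroke→Sf2
#5 stroke→I2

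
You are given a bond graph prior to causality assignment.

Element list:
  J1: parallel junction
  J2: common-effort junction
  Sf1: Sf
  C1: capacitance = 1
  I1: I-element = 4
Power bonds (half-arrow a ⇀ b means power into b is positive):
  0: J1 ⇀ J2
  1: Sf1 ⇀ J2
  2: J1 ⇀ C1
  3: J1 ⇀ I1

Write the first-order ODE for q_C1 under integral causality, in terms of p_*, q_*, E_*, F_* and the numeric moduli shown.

bond 1 →Sf1  (Sf1: flow source, stroke at near end)
bond 0 →J2  (J2: last free bond brings effort in)
bond 2 →J1  (C1 outputs effort q/C1)
bond 3 →I1  (J1 effort already set via bond 2)

dq_C1/dt = F_Sf1 - p_I1/4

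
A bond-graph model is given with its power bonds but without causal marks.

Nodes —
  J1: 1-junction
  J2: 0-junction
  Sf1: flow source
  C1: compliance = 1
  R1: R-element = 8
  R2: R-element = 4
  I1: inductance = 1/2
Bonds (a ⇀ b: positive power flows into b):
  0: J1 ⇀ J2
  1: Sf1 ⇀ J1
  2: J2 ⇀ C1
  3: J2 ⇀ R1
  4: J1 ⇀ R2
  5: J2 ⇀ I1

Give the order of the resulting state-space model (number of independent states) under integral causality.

2  (C1, I1 all integral)

bond 1 →Sf1  (Sf1: flow source, stroke at near end)
bond 0 →J1  (J1 flow already set via bond 1)
bond 4 →J1  (common-f at J1 fixed by 1)
bond 2 →J2  (C1: C, integral causality)
bond 3 →R1  (J2: bond 2 brought effort, rest push out)
bond 5 →I1  (0-jn J2 has e-setter on 2)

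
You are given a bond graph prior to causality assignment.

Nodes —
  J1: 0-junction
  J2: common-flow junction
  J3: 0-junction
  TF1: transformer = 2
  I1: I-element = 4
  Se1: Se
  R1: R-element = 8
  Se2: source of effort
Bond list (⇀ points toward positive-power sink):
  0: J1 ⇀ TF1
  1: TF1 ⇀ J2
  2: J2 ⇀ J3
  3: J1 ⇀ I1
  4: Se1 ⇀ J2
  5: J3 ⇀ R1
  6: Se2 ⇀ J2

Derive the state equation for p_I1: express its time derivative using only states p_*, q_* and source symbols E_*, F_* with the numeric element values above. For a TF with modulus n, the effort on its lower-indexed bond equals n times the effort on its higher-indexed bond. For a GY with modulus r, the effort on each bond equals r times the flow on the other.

#4 stroke at J2  (Se1: effort source, stroke at far end)
#6 stroke at J2  (Se2 fixes effort; stroke away)
#3 stroke at I1  (I1 outputs flow p/I1)
#0 stroke at J1  (J1 needs exactly one e-in)
#1 stroke at TF1  (TF1: transformer flips bond 0)
#2 stroke at J2  (J2: bond 1 brought flow, rest push out)
#5 stroke at J3  (only one effort-in slot at J3)

dp_I1/dt = -2*E_Se1 - 2*E_Se2 - 8*p_I1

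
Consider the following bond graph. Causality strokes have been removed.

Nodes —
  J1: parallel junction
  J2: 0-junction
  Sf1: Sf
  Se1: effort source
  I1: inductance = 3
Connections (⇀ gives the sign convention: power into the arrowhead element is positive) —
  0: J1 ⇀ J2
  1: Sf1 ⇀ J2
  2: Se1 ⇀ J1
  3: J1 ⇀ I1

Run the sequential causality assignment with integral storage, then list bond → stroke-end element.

#1 stroke→Sf1  (source Sf1 imposes f)
#2 stroke→J1  (Se1: effort source, stroke at far end)
#0 stroke→J2  (J1 effort already set via bond 2)
#3 stroke→I1  (J1 effort already set via bond 2)

b0 stroke→J2
b1 stroke→Sf1
b2 stroke→J1
b3 stroke→I1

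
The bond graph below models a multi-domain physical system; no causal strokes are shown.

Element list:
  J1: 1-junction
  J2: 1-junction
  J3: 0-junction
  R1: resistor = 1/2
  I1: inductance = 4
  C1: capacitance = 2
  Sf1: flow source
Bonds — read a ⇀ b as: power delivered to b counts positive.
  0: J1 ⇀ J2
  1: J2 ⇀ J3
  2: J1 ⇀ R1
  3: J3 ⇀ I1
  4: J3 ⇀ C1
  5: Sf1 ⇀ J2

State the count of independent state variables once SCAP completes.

2  (C1, I1 all integral)

bond 5 stroke at Sf1  (Sf1 fixes flow; stroke at Sf1)
bond 0 stroke at J2  (1-jn J2 has f-setter on 5)
bond 1 stroke at J2  (J2: bond 5 brought flow, rest push out)
bond 2 stroke at J1  (1-jn J1 has f-setter on 0)
bond 3 stroke at I1  (I1 integral (f out))
bond 4 stroke at J3  (only one effort-in slot at J3)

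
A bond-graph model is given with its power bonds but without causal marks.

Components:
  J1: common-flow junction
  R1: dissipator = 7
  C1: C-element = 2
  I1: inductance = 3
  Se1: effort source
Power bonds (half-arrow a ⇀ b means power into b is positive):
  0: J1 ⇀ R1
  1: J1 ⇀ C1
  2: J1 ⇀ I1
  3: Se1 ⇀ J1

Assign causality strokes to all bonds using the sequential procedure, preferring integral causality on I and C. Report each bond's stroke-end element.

b3 stroke at J1  (source Se1 imposes e)
b1 stroke at J1  (C1 integral (e out))
b2 stroke at I1  (I1 integral (f out))
b0 stroke at J1  (J1 flow already set via bond 2)

β0 stroke at J1
β1 stroke at J1
β2 stroke at I1
β3 stroke at J1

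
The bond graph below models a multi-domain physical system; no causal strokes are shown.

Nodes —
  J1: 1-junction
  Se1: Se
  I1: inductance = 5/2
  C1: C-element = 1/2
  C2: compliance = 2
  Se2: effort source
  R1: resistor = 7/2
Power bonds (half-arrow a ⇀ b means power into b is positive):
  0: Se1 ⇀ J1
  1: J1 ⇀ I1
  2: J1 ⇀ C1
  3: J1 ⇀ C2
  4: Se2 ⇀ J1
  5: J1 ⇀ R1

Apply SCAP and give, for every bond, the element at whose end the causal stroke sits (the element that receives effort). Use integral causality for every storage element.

bond 0 stroke at J1
bond 1 stroke at I1
bond 2 stroke at J1
bond 3 stroke at J1
bond 4 stroke at J1
bond 5 stroke at J1

b0 stroke→J1  (source Se1 imposes e)
b4 stroke→J1  (Se2 (Se) sets effort on bond)
b1 stroke→I1  (prefer integral on I1)
b2 stroke→J1  (1-jn J1 has f-setter on 1)
b3 stroke→J1  (J1: bond 1 brought flow, rest push out)
b5 stroke→J1  (J1 flow already set via bond 1)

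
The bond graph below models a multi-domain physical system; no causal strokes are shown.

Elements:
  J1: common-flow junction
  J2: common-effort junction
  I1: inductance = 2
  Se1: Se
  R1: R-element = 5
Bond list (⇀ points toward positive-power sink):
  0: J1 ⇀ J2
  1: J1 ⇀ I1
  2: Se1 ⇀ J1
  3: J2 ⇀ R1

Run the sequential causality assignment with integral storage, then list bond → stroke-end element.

b2 stroke at J1  (Se1 (Se) sets effort on bond)
b1 stroke at I1  (prefer integral on I1)
b0 stroke at J1  (1-jn J1 has f-setter on 1)
b3 stroke at J2  (only one effort-in slot at J2)

bond 0 |J1
bond 1 |I1
bond 2 |J1
bond 3 |J2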